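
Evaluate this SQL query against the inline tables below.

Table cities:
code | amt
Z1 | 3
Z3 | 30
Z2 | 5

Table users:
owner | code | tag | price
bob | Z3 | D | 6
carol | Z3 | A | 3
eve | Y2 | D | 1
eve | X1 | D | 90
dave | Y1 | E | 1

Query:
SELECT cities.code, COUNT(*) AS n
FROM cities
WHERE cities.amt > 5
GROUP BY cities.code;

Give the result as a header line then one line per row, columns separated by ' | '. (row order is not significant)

After WHERE (1 rows):
cities.code | cities.amt
Z3 | 30
After GROUP BY (1 rows):
cities.code | n
Z3 | 1

== RESULT ==
cities.code | n
Z3 | 1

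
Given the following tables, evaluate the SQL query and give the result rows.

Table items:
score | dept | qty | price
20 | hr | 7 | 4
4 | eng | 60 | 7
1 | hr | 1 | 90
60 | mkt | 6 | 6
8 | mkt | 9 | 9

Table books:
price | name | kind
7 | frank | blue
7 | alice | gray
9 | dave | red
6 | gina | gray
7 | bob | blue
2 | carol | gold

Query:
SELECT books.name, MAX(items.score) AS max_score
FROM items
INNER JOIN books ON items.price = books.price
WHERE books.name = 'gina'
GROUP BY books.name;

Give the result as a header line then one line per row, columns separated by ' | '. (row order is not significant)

After JOIN books (5 rows):
items.score | items.dept | items.qty | items.price | books.price | books.name | books.kind
4 | eng | 60 | 7 | 7 | frank | blue
4 | eng | 60 | 7 | 7 | alice | gray
4 | eng | 60 | 7 | 7 | bob | blue
60 | mkt | 6 | 6 | 6 | gina | gray
8 | mkt | 9 | 9 | 9 | dave | red
After WHERE (1 rows):
items.score | items.dept | items.qty | items.price | books.price | books.name | books.kind
60 | mkt | 6 | 6 | 6 | gina | gray
After GROUP BY (1 rows):
books.name | max_score
gina | 60

== RESULT ==
books.name | max_score
gina | 60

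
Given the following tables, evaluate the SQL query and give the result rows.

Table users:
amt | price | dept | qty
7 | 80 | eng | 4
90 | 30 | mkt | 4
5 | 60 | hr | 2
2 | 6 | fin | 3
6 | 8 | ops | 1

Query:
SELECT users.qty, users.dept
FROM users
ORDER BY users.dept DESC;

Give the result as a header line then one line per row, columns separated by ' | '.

== RESULT ==
users.qty | users.dept
1 | ops
4 | mkt
2 | hr
3 | fin
4 | eng

Derivation:
After SELECT (5 rows):
users.qty | users.dept
4 | eng
4 | mkt
2 | hr
3 | fin
1 | ops
After ORDER BY (5 rows):
users.qty | users.dept
1 | ops
4 | mkt
2 | hr
3 | fin
4 | eng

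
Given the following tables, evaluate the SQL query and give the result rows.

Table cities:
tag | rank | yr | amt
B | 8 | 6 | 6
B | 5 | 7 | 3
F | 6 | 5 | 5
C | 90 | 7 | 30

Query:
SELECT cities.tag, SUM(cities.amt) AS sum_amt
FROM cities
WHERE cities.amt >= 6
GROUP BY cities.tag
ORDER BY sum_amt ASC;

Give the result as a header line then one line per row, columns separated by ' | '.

After WHERE (2 rows):
cities.tag | cities.rank | cities.yr | cities.amt
B | 8 | 6 | 6
C | 90 | 7 | 30
After GROUP BY (2 rows):
cities.tag | sum_amt
B | 6
C | 30
After ORDER BY (2 rows):
cities.tag | sum_amt
B | 6
C | 30

== RESULT ==
cities.tag | sum_amt
B | 6
C | 30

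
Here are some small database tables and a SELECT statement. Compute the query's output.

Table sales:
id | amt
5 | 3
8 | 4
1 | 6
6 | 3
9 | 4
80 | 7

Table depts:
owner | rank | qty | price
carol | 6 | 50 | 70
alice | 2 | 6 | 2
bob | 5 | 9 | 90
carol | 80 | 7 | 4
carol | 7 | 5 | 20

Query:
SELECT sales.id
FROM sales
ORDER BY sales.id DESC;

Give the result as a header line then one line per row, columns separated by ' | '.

== RESULT ==
sales.id
80
9
8
6
5
1

Derivation:
After SELECT (6 rows):
sales.id
5
8
1
6
9
80
After ORDER BY (6 rows):
sales.id
80
9
8
6
5
1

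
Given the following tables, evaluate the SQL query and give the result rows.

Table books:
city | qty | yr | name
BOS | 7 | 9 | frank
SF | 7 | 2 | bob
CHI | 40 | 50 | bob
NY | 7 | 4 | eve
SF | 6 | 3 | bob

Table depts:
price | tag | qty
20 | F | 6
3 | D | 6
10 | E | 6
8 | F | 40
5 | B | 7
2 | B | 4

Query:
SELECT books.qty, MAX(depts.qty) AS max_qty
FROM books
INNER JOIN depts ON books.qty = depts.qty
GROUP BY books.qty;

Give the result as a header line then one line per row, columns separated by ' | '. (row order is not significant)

After JOIN depts (7 rows):
books.city | books.qty | books.yr | books.name | depts.price | depts.tag | depts.qty
BOS | 7 | 9 | frank | 5 | B | 7
SF | 7 | 2 | bob | 5 | B | 7
CHI | 40 | 50 | bob | 8 | F | 40
NY | 7 | 4 | eve | 5 | B | 7
SF | 6 | 3 | bob | 20 | F | 6
SF | 6 | 3 | bob | 3 | D | 6
SF | 6 | 3 | bob | 10 | E | 6
After GROUP BY (3 rows):
books.qty | max_qty
7 | 7
40 | 40
6 | 6

== RESULT ==
books.qty | max_qty
7 | 7
40 | 40
6 | 6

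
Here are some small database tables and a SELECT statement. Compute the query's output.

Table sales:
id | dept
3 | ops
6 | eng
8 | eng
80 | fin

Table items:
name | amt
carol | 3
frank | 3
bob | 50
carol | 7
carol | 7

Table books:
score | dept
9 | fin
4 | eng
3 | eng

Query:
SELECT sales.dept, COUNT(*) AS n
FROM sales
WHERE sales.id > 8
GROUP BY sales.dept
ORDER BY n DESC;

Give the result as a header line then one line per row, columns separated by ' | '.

== RESULT ==
sales.dept | n
fin | 1

Derivation:
After WHERE (1 rows):
sales.id | sales.dept
80 | fin
After GROUP BY (1 rows):
sales.dept | n
fin | 1
After ORDER BY (1 rows):
sales.dept | n
fin | 1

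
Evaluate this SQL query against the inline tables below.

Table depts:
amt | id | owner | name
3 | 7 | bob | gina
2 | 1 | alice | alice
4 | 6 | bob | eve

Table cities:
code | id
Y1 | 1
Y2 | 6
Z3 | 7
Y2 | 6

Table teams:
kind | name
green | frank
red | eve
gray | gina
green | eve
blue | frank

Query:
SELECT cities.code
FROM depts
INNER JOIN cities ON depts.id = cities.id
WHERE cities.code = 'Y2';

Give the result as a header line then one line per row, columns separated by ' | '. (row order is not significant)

== RESULT ==
cities.code
Y2
Y2

Derivation:
After JOIN cities (4 rows):
depts.amt | depts.id | depts.owner | depts.name | cities.code | cities.id
3 | 7 | bob | gina | Z3 | 7
2 | 1 | alice | alice | Y1 | 1
4 | 6 | bob | eve | Y2 | 6
4 | 6 | bob | eve | Y2 | 6
After WHERE (2 rows):
depts.amt | depts.id | depts.owner | depts.name | cities.code | cities.id
4 | 6 | bob | eve | Y2 | 6
4 | 6 | bob | eve | Y2 | 6
After SELECT (2 rows):
cities.code
Y2
Y2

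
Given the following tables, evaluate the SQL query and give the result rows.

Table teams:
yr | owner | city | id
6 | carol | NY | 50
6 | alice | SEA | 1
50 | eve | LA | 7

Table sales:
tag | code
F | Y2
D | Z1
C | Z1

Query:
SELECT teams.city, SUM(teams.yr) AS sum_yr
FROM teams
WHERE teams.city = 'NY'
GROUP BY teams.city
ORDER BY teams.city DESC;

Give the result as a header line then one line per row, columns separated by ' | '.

== RESULT ==
teams.city | sum_yr
NY | 6

Derivation:
After WHERE (1 rows):
teams.yr | teams.owner | teams.city | teams.id
6 | carol | NY | 50
After GROUP BY (1 rows):
teams.city | sum_yr
NY | 6
After ORDER BY (1 rows):
teams.city | sum_yr
NY | 6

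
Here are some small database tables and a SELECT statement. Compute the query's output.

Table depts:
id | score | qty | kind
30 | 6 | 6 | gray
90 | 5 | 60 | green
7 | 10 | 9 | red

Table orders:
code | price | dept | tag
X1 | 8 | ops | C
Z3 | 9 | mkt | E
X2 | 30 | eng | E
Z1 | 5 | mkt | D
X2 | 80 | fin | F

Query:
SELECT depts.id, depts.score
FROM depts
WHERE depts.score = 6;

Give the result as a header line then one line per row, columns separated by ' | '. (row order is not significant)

After WHERE (1 rows):
depts.id | depts.score | depts.qty | depts.kind
30 | 6 | 6 | gray
After SELECT (1 rows):
depts.id | depts.score
30 | 6

== RESULT ==
depts.id | depts.score
30 | 6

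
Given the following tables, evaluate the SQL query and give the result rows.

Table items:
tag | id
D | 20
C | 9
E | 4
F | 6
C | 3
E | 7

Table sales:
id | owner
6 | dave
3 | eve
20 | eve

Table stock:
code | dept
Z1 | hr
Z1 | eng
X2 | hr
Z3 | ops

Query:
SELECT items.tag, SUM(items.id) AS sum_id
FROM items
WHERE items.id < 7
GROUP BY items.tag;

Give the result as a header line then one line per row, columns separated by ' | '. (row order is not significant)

== RESULT ==
items.tag | sum_id
E | 4
F | 6
C | 3

Derivation:
After WHERE (3 rows):
items.tag | items.id
E | 4
F | 6
C | 3
After GROUP BY (3 rows):
items.tag | sum_id
E | 4
F | 6
C | 3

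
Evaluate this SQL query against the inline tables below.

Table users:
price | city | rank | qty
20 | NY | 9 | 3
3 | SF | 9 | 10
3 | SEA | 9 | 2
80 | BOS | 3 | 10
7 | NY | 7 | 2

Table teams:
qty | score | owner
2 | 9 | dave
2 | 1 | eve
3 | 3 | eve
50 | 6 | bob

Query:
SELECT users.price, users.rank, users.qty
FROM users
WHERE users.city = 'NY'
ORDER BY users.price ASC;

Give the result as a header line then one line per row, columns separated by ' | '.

== RESULT ==
users.price | users.rank | users.qty
7 | 7 | 2
20 | 9 | 3

Derivation:
After WHERE (2 rows):
users.price | users.city | users.rank | users.qty
20 | NY | 9 | 3
7 | NY | 7 | 2
After SELECT (2 rows):
users.price | users.rank | users.qty
20 | 9 | 3
7 | 7 | 2
After ORDER BY (2 rows):
users.price | users.rank | users.qty
7 | 7 | 2
20 | 9 | 3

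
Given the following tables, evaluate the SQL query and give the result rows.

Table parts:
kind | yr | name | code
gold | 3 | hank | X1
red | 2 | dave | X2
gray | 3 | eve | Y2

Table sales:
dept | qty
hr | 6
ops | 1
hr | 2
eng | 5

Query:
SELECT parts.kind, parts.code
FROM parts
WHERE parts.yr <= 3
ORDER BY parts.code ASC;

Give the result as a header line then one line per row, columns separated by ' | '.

== RESULT ==
parts.kind | parts.code
gold | X1
red | X2
gray | Y2

Derivation:
After WHERE (3 rows):
parts.kind | parts.yr | parts.name | parts.code
gold | 3 | hank | X1
red | 2 | dave | X2
gray | 3 | eve | Y2
After SELECT (3 rows):
parts.kind | parts.code
gold | X1
red | X2
gray | Y2
After ORDER BY (3 rows):
parts.kind | parts.code
gold | X1
red | X2
gray | Y2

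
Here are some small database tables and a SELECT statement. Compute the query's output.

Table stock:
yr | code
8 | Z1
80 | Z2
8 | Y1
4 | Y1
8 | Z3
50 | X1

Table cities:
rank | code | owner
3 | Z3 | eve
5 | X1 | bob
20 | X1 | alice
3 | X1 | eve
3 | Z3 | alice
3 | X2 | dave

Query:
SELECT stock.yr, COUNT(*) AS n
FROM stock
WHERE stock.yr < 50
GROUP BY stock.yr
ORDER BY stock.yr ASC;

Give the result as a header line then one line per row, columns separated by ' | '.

== RESULT ==
stock.yr | n
4 | 1
8 | 3

Derivation:
After WHERE (4 rows):
stock.yr | stock.code
8 | Z1
8 | Y1
4 | Y1
8 | Z3
After GROUP BY (2 rows):
stock.yr | n
8 | 3
4 | 1
After ORDER BY (2 rows):
stock.yr | n
4 | 1
8 | 3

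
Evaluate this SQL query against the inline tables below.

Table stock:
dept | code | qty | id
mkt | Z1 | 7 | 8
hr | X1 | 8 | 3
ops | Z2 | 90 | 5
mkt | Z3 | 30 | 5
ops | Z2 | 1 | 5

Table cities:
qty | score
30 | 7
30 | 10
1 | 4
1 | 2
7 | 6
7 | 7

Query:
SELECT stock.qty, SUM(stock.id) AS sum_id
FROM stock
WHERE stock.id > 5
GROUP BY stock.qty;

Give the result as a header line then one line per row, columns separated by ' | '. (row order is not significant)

== RESULT ==
stock.qty | sum_id
7 | 8

Derivation:
After WHERE (1 rows):
stock.dept | stock.code | stock.qty | stock.id
mkt | Z1 | 7 | 8
After GROUP BY (1 rows):
stock.qty | sum_id
7 | 8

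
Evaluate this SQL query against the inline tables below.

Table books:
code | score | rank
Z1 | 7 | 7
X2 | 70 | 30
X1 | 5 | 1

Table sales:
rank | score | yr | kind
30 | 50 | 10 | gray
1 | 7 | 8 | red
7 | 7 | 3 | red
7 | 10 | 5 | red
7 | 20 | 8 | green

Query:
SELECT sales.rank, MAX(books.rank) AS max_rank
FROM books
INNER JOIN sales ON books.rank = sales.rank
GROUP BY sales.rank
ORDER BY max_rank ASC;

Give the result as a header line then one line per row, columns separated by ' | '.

== RESULT ==
sales.rank | max_rank
1 | 1
7 | 7
30 | 30

Derivation:
After JOIN sales (5 rows):
books.code | books.score | books.rank | sales.rank | sales.score | sales.yr | sales.kind
Z1 | 7 | 7 | 7 | 7 | 3 | red
Z1 | 7 | 7 | 7 | 10 | 5 | red
Z1 | 7 | 7 | 7 | 20 | 8 | green
X2 | 70 | 30 | 30 | 50 | 10 | gray
X1 | 5 | 1 | 1 | 7 | 8 | red
After GROUP BY (3 rows):
sales.rank | max_rank
7 | 7
30 | 30
1 | 1
After ORDER BY (3 rows):
sales.rank | max_rank
1 | 1
7 | 7
30 | 30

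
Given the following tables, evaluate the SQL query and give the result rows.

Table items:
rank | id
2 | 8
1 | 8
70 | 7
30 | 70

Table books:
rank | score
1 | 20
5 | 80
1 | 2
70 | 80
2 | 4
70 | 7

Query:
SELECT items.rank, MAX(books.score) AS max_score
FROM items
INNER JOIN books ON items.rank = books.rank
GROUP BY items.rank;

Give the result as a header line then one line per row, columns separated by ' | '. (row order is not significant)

== RESULT ==
items.rank | max_score
2 | 4
1 | 20
70 | 80

Derivation:
After JOIN books (5 rows):
items.rank | items.id | books.rank | books.score
2 | 8 | 2 | 4
1 | 8 | 1 | 20
1 | 8 | 1 | 2
70 | 7 | 70 | 80
70 | 7 | 70 | 7
After GROUP BY (3 rows):
items.rank | max_score
2 | 4
1 | 20
70 | 80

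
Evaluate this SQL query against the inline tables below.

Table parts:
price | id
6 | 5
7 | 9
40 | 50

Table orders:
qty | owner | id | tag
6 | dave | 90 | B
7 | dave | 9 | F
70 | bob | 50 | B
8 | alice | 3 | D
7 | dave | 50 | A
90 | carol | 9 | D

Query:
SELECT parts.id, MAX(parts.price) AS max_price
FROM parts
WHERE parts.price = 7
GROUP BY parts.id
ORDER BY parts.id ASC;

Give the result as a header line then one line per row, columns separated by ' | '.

== RESULT ==
parts.id | max_price
9 | 7

Derivation:
After WHERE (1 rows):
parts.price | parts.id
7 | 9
After GROUP BY (1 rows):
parts.id | max_price
9 | 7
After ORDER BY (1 rows):
parts.id | max_price
9 | 7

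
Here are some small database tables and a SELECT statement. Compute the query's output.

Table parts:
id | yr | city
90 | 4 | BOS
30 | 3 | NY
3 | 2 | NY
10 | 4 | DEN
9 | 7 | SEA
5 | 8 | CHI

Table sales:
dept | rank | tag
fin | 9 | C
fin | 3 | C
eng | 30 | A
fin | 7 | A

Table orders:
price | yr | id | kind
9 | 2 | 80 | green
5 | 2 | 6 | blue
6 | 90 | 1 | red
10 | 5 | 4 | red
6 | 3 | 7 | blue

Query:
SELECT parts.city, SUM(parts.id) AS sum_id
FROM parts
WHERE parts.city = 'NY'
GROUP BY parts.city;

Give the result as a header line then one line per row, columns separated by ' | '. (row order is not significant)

After WHERE (2 rows):
parts.id | parts.yr | parts.city
30 | 3 | NY
3 | 2 | NY
After GROUP BY (1 rows):
parts.city | sum_id
NY | 33

== RESULT ==
parts.city | sum_id
NY | 33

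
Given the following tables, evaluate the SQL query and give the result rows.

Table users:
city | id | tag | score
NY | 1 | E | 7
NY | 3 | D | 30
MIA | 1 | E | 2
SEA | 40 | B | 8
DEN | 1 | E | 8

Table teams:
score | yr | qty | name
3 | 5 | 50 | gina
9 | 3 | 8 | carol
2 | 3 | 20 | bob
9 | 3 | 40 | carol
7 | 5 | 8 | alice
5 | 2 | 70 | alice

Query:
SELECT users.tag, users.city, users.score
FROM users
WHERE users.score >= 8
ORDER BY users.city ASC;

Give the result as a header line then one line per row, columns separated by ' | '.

After WHERE (3 rows):
users.city | users.id | users.tag | users.score
NY | 3 | D | 30
SEA | 40 | B | 8
DEN | 1 | E | 8
After SELECT (3 rows):
users.tag | users.city | users.score
D | NY | 30
B | SEA | 8
E | DEN | 8
After ORDER BY (3 rows):
users.tag | users.city | users.score
E | DEN | 8
D | NY | 30
B | SEA | 8

== RESULT ==
users.tag | users.city | users.score
E | DEN | 8
D | NY | 30
B | SEA | 8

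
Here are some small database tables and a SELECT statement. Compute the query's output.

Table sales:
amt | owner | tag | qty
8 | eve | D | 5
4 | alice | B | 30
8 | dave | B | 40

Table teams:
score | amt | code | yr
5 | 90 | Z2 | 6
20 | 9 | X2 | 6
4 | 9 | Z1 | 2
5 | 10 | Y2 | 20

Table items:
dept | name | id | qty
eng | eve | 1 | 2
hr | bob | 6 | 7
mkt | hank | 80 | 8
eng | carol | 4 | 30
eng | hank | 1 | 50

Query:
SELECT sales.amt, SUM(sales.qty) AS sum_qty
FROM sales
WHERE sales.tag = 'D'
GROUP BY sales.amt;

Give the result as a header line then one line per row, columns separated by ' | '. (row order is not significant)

== RESULT ==
sales.amt | sum_qty
8 | 5

Derivation:
After WHERE (1 rows):
sales.amt | sales.owner | sales.tag | sales.qty
8 | eve | D | 5
After GROUP BY (1 rows):
sales.amt | sum_qty
8 | 5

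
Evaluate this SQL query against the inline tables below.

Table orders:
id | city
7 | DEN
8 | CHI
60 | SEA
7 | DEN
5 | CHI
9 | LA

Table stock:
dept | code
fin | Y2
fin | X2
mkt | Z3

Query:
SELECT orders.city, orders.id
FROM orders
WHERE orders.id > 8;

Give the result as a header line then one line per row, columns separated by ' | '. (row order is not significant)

After WHERE (2 rows):
orders.id | orders.city
60 | SEA
9 | LA
After SELECT (2 rows):
orders.city | orders.id
SEA | 60
LA | 9

== RESULT ==
orders.city | orders.id
SEA | 60
LA | 9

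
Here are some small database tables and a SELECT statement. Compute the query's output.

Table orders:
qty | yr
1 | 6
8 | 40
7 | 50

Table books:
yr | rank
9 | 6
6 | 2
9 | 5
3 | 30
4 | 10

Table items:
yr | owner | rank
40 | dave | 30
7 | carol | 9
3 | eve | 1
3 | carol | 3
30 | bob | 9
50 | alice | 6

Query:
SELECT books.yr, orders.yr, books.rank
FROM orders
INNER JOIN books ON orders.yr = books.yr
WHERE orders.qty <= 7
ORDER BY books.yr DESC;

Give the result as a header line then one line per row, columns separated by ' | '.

After JOIN books (1 rows):
orders.qty | orders.yr | books.yr | books.rank
1 | 6 | 6 | 2
After WHERE (1 rows):
orders.qty | orders.yr | books.yr | books.rank
1 | 6 | 6 | 2
After SELECT (1 rows):
books.yr | orders.yr | books.rank
6 | 6 | 2
After ORDER BY (1 rows):
books.yr | orders.yr | books.rank
6 | 6 | 2

== RESULT ==
books.yr | orders.yr | books.rank
6 | 6 | 2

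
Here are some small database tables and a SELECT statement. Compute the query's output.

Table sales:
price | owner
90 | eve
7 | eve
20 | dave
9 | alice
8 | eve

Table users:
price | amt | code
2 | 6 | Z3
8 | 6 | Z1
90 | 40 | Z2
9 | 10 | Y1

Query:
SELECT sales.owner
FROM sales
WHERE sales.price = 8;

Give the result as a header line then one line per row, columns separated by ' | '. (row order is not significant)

After WHERE (1 rows):
sales.price | sales.owner
8 | eve
After SELECT (1 rows):
sales.owner
eve

== RESULT ==
sales.owner
eve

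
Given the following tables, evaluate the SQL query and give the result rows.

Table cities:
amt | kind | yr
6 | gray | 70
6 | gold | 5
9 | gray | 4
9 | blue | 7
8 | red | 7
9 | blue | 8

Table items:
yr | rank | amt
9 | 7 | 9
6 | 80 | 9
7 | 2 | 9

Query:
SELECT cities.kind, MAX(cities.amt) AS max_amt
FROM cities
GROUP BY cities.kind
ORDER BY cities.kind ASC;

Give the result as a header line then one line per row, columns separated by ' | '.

After GROUP BY (4 rows):
cities.kind | max_amt
gray | 9
gold | 6
blue | 9
red | 8
After ORDER BY (4 rows):
cities.kind | max_amt
blue | 9
gold | 6
gray | 9
red | 8

== RESULT ==
cities.kind | max_amt
blue | 9
gold | 6
gray | 9
red | 8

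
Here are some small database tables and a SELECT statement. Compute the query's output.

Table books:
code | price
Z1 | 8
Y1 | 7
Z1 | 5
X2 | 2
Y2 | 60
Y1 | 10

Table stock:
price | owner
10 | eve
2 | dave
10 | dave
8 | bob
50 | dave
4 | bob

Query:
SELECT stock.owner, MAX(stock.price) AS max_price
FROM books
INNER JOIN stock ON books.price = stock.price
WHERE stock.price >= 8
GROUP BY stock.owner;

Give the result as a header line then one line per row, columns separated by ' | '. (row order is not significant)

After JOIN stock (4 rows):
books.code | books.price | stock.price | stock.owner
Z1 | 8 | 8 | bob
X2 | 2 | 2 | dave
Y1 | 10 | 10 | eve
Y1 | 10 | 10 | dave
After WHERE (3 rows):
books.code | books.price | stock.price | stock.owner
Z1 | 8 | 8 | bob
Y1 | 10 | 10 | eve
Y1 | 10 | 10 | dave
After GROUP BY (3 rows):
stock.owner | max_price
bob | 8
eve | 10
dave | 10

== RESULT ==
stock.owner | max_price
bob | 8
eve | 10
dave | 10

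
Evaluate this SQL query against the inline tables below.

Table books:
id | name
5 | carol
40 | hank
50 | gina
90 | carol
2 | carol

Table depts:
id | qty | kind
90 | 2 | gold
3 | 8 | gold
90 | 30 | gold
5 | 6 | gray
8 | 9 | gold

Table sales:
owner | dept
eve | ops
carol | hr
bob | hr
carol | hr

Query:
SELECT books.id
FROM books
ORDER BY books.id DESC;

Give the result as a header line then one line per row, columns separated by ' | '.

== RESULT ==
books.id
90
50
40
5
2

Derivation:
After SELECT (5 rows):
books.id
5
40
50
90
2
After ORDER BY (5 rows):
books.id
90
50
40
5
2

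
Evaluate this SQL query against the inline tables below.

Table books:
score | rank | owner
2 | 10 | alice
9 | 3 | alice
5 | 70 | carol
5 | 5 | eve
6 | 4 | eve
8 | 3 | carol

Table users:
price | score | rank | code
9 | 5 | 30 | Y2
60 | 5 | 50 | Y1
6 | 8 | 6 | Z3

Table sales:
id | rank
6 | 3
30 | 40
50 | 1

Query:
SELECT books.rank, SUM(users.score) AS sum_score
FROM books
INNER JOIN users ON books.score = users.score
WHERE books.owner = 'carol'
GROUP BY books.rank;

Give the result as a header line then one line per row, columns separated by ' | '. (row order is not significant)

After JOIN users (5 rows):
books.score | books.rank | books.owner | users.price | users.score | users.rank | users.code
5 | 70 | carol | 9 | 5 | 30 | Y2
5 | 70 | carol | 60 | 5 | 50 | Y1
5 | 5 | eve | 9 | 5 | 30 | Y2
5 | 5 | eve | 60 | 5 | 50 | Y1
8 | 3 | carol | 6 | 8 | 6 | Z3
After WHERE (3 rows):
books.score | books.rank | books.owner | users.price | users.score | users.rank | users.code
5 | 70 | carol | 9 | 5 | 30 | Y2
5 | 70 | carol | 60 | 5 | 50 | Y1
8 | 3 | carol | 6 | 8 | 6 | Z3
After GROUP BY (2 rows):
books.rank | sum_score
70 | 10
3 | 8

== RESULT ==
books.rank | sum_score
70 | 10
3 | 8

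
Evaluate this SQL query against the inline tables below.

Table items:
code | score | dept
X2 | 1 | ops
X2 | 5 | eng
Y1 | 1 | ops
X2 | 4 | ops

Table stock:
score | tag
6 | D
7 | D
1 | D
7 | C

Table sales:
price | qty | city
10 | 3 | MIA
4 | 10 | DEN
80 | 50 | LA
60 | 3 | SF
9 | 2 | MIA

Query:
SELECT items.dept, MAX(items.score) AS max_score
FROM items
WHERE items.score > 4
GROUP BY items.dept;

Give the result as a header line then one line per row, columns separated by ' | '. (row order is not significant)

== RESULT ==
items.dept | max_score
eng | 5

Derivation:
After WHERE (1 rows):
items.code | items.score | items.dept
X2 | 5 | eng
After GROUP BY (1 rows):
items.dept | max_score
eng | 5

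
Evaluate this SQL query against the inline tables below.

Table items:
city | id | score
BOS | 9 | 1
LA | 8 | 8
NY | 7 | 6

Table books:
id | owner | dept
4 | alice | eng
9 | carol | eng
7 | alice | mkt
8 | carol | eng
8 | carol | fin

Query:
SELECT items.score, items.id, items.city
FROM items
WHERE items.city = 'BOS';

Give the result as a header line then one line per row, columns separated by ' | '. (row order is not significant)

After WHERE (1 rows):
items.city | items.id | items.score
BOS | 9 | 1
After SELECT (1 rows):
items.score | items.id | items.city
1 | 9 | BOS

== RESULT ==
items.score | items.id | items.city
1 | 9 | BOS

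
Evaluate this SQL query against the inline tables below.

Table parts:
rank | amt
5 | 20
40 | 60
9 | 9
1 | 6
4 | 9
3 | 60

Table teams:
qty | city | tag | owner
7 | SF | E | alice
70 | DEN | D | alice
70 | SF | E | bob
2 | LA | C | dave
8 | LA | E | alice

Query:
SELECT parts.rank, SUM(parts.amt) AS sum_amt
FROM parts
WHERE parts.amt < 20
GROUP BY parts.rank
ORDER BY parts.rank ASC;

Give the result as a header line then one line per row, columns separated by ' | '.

After WHERE (3 rows):
parts.rank | parts.amt
9 | 9
1 | 6
4 | 9
After GROUP BY (3 rows):
parts.rank | sum_amt
9 | 9
1 | 6
4 | 9
After ORDER BY (3 rows):
parts.rank | sum_amt
1 | 6
4 | 9
9 | 9

== RESULT ==
parts.rank | sum_amt
1 | 6
4 | 9
9 | 9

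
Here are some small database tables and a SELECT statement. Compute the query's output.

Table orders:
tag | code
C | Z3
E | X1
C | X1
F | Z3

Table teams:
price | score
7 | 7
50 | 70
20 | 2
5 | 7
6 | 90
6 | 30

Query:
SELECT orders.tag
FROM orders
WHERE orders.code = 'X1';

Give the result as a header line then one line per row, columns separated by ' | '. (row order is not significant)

== RESULT ==
orders.tag
E
C

Derivation:
After WHERE (2 rows):
orders.tag | orders.code
E | X1
C | X1
After SELECT (2 rows):
orders.tag
E
C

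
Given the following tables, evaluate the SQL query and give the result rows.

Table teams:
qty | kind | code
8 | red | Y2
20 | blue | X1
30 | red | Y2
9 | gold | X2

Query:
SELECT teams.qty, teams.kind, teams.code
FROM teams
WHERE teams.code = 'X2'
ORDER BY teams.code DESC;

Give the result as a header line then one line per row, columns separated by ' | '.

After WHERE (1 rows):
teams.qty | teams.kind | teams.code
9 | gold | X2
After SELECT (1 rows):
teams.qty | teams.kind | teams.code
9 | gold | X2
After ORDER BY (1 rows):
teams.qty | teams.kind | teams.code
9 | gold | X2

== RESULT ==
teams.qty | teams.kind | teams.code
9 | gold | X2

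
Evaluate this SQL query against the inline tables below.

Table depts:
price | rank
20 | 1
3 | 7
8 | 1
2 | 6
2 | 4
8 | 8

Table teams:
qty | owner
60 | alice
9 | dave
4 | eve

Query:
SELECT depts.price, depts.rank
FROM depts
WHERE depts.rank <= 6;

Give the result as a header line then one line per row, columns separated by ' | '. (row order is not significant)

After WHERE (4 rows):
depts.price | depts.rank
20 | 1
8 | 1
2 | 6
2 | 4
After SELECT (4 rows):
depts.price | depts.rank
20 | 1
8 | 1
2 | 6
2 | 4

== RESULT ==
depts.price | depts.rank
20 | 1
8 | 1
2 | 6
2 | 4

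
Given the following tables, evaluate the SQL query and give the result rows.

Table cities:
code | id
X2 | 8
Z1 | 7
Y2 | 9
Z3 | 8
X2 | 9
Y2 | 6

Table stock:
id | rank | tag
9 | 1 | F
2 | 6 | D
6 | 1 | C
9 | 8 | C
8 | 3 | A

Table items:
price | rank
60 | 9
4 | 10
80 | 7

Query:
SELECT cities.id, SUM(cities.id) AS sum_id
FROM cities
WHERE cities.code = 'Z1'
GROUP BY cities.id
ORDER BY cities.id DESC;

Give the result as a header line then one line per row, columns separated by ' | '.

== RESULT ==
cities.id | sum_id
7 | 7

Derivation:
After WHERE (1 rows):
cities.code | cities.id
Z1 | 7
After GROUP BY (1 rows):
cities.id | sum_id
7 | 7
After ORDER BY (1 rows):
cities.id | sum_id
7 | 7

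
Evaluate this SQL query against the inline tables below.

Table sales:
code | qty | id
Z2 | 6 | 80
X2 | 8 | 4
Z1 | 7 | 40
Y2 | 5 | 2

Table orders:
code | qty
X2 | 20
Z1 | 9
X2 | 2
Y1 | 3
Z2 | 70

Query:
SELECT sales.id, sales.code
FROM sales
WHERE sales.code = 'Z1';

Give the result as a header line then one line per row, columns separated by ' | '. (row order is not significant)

== RESULT ==
sales.id | sales.code
40 | Z1

Derivation:
After WHERE (1 rows):
sales.code | sales.qty | sales.id
Z1 | 7 | 40
After SELECT (1 rows):
sales.id | sales.code
40 | Z1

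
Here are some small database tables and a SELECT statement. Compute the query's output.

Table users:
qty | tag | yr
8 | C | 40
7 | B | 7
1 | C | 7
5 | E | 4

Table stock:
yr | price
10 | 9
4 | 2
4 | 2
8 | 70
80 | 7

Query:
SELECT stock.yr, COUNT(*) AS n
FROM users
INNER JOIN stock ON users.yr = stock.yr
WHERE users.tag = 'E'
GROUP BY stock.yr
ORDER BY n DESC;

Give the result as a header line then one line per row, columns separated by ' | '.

== RESULT ==
stock.yr | n
4 | 2

Derivation:
After JOIN stock (2 rows):
users.qty | users.tag | users.yr | stock.yr | stock.price
5 | E | 4 | 4 | 2
5 | E | 4 | 4 | 2
After WHERE (2 rows):
users.qty | users.tag | users.yr | stock.yr | stock.price
5 | E | 4 | 4 | 2
5 | E | 4 | 4 | 2
After GROUP BY (1 rows):
stock.yr | n
4 | 2
After ORDER BY (1 rows):
stock.yr | n
4 | 2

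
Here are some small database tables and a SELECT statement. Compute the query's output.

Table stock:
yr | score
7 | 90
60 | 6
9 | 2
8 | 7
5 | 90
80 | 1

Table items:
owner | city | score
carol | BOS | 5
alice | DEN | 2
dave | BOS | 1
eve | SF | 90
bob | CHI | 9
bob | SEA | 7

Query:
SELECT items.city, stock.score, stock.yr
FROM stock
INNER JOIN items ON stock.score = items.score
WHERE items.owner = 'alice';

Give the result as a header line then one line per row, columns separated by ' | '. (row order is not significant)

== RESULT ==
items.city | stock.score | stock.yr
DEN | 2 | 9

Derivation:
After JOIN items (5 rows):
stock.yr | stock.score | items.owner | items.city | items.score
7 | 90 | eve | SF | 90
9 | 2 | alice | DEN | 2
8 | 7 | bob | SEA | 7
5 | 90 | eve | SF | 90
80 | 1 | dave | BOS | 1
After WHERE (1 rows):
stock.yr | stock.score | items.owner | items.city | items.score
9 | 2 | alice | DEN | 2
After SELECT (1 rows):
items.city | stock.score | stock.yr
DEN | 2 | 9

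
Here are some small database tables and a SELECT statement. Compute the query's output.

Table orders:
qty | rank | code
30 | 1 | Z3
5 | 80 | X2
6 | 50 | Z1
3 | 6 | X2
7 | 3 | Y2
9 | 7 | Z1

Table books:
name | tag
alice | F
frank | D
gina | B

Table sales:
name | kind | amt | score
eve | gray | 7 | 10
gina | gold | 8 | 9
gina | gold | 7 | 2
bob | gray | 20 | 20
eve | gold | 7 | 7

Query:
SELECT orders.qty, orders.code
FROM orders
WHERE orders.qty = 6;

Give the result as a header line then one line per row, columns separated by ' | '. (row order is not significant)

After WHERE (1 rows):
orders.qty | orders.rank | orders.code
6 | 50 | Z1
After SELECT (1 rows):
orders.qty | orders.code
6 | Z1

== RESULT ==
orders.qty | orders.code
6 | Z1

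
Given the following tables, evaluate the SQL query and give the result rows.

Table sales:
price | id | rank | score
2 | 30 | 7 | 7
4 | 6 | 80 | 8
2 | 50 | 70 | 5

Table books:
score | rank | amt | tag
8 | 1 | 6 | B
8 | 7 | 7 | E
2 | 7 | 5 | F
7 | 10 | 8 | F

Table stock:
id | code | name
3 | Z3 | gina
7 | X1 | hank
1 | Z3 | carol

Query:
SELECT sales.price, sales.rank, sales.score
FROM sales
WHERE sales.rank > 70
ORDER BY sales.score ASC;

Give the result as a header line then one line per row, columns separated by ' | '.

After WHERE (1 rows):
sales.price | sales.id | sales.rank | sales.score
4 | 6 | 80 | 8
After SELECT (1 rows):
sales.price | sales.rank | sales.score
4 | 80 | 8
After ORDER BY (1 rows):
sales.price | sales.rank | sales.score
4 | 80 | 8

== RESULT ==
sales.price | sales.rank | sales.score
4 | 80 | 8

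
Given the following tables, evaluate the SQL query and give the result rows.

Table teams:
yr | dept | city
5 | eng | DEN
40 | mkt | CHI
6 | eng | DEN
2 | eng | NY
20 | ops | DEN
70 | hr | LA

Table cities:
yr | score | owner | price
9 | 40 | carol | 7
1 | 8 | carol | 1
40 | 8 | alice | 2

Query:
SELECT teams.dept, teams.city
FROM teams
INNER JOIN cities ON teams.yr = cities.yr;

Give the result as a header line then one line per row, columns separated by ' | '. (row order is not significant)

After JOIN cities (1 rows):
teams.yr | teams.dept | teams.city | cities.yr | cities.score | cities.owner | cities.price
40 | mkt | CHI | 40 | 8 | alice | 2
After SELECT (1 rows):
teams.dept | teams.city
mkt | CHI

== RESULT ==
teams.dept | teams.city
mkt | CHI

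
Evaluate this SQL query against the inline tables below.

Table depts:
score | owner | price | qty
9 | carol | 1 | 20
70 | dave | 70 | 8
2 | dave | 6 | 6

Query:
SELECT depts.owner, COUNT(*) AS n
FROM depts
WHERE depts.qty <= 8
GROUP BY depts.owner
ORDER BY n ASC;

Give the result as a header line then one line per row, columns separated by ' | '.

After WHERE (2 rows):
depts.score | depts.owner | depts.price | depts.qty
70 | dave | 70 | 8
2 | dave | 6 | 6
After GROUP BY (1 rows):
depts.owner | n
dave | 2
After ORDER BY (1 rows):
depts.owner | n
dave | 2

== RESULT ==
depts.owner | n
dave | 2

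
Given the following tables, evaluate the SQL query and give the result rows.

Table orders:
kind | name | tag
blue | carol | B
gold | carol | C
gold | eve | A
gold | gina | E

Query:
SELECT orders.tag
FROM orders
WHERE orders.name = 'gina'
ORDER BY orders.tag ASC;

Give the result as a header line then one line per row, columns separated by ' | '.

After WHERE (1 rows):
orders.kind | orders.name | orders.tag
gold | gina | E
After SELECT (1 rows):
orders.tag
E
After ORDER BY (1 rows):
orders.tag
E

== RESULT ==
orders.tag
E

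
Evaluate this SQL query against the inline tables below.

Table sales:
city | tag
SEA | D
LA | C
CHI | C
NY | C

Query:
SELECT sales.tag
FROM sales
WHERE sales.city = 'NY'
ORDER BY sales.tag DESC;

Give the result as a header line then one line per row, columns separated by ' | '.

After WHERE (1 rows):
sales.city | sales.tag
NY | C
After SELECT (1 rows):
sales.tag
C
After ORDER BY (1 rows):
sales.tag
C

== RESULT ==
sales.tag
C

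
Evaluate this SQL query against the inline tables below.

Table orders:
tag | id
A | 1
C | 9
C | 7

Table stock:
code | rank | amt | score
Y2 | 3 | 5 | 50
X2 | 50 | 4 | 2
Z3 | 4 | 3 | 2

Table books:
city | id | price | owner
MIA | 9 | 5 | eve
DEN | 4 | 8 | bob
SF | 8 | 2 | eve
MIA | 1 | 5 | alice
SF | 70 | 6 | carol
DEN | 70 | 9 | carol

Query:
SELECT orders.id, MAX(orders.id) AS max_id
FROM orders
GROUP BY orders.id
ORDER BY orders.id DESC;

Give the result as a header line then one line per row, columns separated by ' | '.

After GROUP BY (3 rows):
orders.id | max_id
1 | 1
9 | 9
7 | 7
After ORDER BY (3 rows):
orders.id | max_id
9 | 9
7 | 7
1 | 1

== RESULT ==
orders.id | max_id
9 | 9
7 | 7
1 | 1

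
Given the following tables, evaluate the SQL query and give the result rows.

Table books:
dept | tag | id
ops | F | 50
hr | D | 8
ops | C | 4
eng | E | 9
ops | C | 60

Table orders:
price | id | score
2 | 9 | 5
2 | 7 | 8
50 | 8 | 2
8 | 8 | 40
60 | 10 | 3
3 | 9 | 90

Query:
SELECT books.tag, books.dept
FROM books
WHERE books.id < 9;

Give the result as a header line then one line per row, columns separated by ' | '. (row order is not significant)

After WHERE (2 rows):
books.dept | books.tag | books.id
hr | D | 8
ops | C | 4
After SELECT (2 rows):
books.tag | books.dept
D | hr
C | ops

== RESULT ==
books.tag | books.dept
D | hr
C | ops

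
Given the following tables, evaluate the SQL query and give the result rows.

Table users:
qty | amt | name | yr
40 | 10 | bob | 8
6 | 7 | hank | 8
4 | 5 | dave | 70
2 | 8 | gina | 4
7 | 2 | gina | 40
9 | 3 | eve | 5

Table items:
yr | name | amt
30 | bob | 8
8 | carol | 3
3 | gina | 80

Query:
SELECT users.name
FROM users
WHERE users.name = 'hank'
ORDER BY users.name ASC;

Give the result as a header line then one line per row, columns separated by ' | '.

== RESULT ==
users.name
hank

Derivation:
After WHERE (1 rows):
users.qty | users.amt | users.name | users.yr
6 | 7 | hank | 8
After SELECT (1 rows):
users.name
hank
After ORDER BY (1 rows):
users.name
hank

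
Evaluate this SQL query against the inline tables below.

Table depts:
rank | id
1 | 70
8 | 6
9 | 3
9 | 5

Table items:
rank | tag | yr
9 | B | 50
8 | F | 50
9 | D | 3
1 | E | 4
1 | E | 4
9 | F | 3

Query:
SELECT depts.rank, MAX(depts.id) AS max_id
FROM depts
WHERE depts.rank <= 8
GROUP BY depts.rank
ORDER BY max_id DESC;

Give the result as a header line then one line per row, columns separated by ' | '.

After WHERE (2 rows):
depts.rank | depts.id
1 | 70
8 | 6
After GROUP BY (2 rows):
depts.rank | max_id
1 | 70
8 | 6
After ORDER BY (2 rows):
depts.rank | max_id
1 | 70
8 | 6

== RESULT ==
depts.rank | max_id
1 | 70
8 | 6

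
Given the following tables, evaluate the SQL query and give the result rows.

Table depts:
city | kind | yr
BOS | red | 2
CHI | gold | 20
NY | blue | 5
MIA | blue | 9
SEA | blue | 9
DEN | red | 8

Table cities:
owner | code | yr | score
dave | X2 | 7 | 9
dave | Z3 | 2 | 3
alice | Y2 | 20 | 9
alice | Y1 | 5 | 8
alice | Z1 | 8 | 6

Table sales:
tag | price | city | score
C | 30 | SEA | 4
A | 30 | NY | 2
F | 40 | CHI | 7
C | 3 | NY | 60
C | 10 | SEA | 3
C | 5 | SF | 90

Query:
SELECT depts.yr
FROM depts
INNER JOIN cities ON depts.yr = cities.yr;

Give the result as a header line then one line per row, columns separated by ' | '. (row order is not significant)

== RESULT ==
depts.yr
2
20
5
8

Derivation:
After JOIN cities (4 rows):
depts.city | depts.kind | depts.yr | cities.owner | cities.code | cities.yr | cities.score
BOS | red | 2 | dave | Z3 | 2 | 3
CHI | gold | 20 | alice | Y2 | 20 | 9
NY | blue | 5 | alice | Y1 | 5 | 8
DEN | red | 8 | alice | Z1 | 8 | 6
After SELECT (4 rows):
depts.yr
2
20
5
8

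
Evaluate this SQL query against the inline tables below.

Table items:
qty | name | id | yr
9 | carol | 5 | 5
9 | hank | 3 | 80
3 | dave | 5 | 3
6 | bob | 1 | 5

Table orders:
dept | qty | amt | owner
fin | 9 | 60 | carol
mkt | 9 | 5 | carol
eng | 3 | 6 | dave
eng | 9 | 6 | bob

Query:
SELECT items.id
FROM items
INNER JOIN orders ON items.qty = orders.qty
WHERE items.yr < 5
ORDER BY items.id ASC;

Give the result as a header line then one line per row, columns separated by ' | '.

== RESULT ==
items.id
5

Derivation:
After JOIN orders (7 rows):
items.qty | items.name | items.id | items.yr | orders.dept | orders.qty | orders.amt | orders.owner
9 | carol | 5 | 5 | fin | 9 | 60 | carol
9 | carol | 5 | 5 | mkt | 9 | 5 | carol
9 | carol | 5 | 5 | eng | 9 | 6 | bob
9 | hank | 3 | 80 | fin | 9 | 60 | carol
9 | hank | 3 | 80 | mkt | 9 | 5 | carol
9 | hank | 3 | 80 | eng | 9 | 6 | bob
3 | dave | 5 | 3 | eng | 3 | 6 | dave
After WHERE (1 rows):
items.qty | items.name | items.id | items.yr | orders.dept | orders.qty | orders.amt | orders.owner
3 | dave | 5 | 3 | eng | 3 | 6 | dave
After SELECT (1 rows):
items.id
5
After ORDER BY (1 rows):
items.id
5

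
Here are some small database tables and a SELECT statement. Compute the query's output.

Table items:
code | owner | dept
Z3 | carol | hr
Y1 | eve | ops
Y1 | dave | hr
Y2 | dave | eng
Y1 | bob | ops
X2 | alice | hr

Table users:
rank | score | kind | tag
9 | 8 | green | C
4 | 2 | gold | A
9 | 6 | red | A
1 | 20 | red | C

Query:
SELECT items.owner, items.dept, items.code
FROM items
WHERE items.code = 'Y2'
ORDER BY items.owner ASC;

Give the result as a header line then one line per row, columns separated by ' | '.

After WHERE (1 rows):
items.code | items.owner | items.dept
Y2 | dave | eng
After SELECT (1 rows):
items.owner | items.dept | items.code
dave | eng | Y2
After ORDER BY (1 rows):
items.owner | items.dept | items.code
dave | eng | Y2

== RESULT ==
items.owner | items.dept | items.code
dave | eng | Y2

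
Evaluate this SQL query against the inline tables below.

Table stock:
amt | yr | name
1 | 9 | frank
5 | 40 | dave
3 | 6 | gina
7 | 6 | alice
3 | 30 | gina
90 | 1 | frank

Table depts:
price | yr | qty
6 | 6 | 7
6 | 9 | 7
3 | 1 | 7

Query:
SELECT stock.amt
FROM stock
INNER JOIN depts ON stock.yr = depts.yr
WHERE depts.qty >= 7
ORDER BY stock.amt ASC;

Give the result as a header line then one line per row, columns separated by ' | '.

== RESULT ==
stock.amt
1
3
7
90

Derivation:
After JOIN depts (4 rows):
stock.amt | stock.yr | stock.name | depts.price | depts.yr | depts.qty
1 | 9 | frank | 6 | 9 | 7
3 | 6 | gina | 6 | 6 | 7
7 | 6 | alice | 6 | 6 | 7
90 | 1 | frank | 3 | 1 | 7
After WHERE (4 rows):
stock.amt | stock.yr | stock.name | depts.price | depts.yr | depts.qty
1 | 9 | frank | 6 | 9 | 7
3 | 6 | gina | 6 | 6 | 7
7 | 6 | alice | 6 | 6 | 7
90 | 1 | frank | 3 | 1 | 7
After SELECT (4 rows):
stock.amt
1
3
7
90
After ORDER BY (4 rows):
stock.amt
1
3
7
90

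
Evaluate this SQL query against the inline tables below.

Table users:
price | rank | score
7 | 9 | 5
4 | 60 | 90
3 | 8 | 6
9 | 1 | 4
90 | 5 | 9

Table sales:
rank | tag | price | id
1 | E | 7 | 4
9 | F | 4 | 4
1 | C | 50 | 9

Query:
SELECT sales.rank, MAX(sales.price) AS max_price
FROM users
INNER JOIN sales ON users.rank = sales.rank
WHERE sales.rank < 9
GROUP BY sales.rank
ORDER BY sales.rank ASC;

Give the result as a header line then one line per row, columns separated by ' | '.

After JOIN sales (3 rows):
users.price | users.rank | users.score | sales.rank | sales.tag | sales.price | sales.id
7 | 9 | 5 | 9 | F | 4 | 4
9 | 1 | 4 | 1 | E | 7 | 4
9 | 1 | 4 | 1 | C | 50 | 9
After WHERE (2 rows):
users.price | users.rank | users.score | sales.rank | sales.tag | sales.price | sales.id
9 | 1 | 4 | 1 | E | 7 | 4
9 | 1 | 4 | 1 | C | 50 | 9
After GROUP BY (1 rows):
sales.rank | max_price
1 | 50
After ORDER BY (1 rows):
sales.rank | max_price
1 | 50

== RESULT ==
sales.rank | max_price
1 | 50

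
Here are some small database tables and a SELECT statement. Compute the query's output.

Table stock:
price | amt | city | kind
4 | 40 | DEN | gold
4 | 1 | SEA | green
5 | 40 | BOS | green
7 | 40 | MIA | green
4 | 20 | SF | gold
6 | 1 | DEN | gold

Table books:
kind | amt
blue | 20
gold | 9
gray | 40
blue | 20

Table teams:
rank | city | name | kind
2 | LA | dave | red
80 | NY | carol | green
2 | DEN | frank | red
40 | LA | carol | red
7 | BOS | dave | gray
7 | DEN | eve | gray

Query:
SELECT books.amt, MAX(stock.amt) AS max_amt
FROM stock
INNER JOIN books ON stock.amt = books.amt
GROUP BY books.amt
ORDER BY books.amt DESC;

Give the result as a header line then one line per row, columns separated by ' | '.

After JOIN books (5 rows):
stock.price | stock.amt | stock.city | stock.kind | books.kind | books.amt
4 | 40 | DEN | gold | gray | 40
5 | 40 | BOS | green | gray | 40
7 | 40 | MIA | green | gray | 40
4 | 20 | SF | gold | blue | 20
4 | 20 | SF | gold | blue | 20
After GROUP BY (2 rows):
books.amt | max_amt
40 | 40
20 | 20
After ORDER BY (2 rows):
books.amt | max_amt
40 | 40
20 | 20

== RESULT ==
books.amt | max_amt
40 | 40
20 | 20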